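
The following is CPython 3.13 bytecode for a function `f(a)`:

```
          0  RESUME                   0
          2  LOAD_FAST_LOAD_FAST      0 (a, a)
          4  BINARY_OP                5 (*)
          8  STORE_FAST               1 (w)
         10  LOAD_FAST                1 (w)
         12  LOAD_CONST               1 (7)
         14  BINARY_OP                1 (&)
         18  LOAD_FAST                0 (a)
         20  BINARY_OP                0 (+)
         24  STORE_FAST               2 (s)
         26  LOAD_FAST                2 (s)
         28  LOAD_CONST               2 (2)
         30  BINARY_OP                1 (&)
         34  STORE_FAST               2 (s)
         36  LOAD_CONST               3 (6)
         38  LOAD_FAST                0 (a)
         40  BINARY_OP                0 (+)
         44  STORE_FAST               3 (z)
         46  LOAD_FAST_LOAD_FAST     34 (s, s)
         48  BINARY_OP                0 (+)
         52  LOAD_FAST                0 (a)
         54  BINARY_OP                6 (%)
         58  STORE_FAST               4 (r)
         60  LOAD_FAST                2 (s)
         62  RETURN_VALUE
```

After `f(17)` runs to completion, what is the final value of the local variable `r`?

4

LOAD_FAST_LOAD_FAST a,a → push 17,17. Stack: [17, 17]
BINARY_OP * → 17 * 17 = 289. Stack: [289]
STORE_FAST w → w=289. Stack: []
LOAD_FAST w → push 289. Stack: [289]
LOAD_CONST → push 7. Stack: [289, 7]
BINARY_OP & → 289 & 7 = 1. Stack: [1]
LOAD_FAST a → push 17. Stack: [1, 17]
BINARY_OP + → 1 + 17 = 18. Stack: [18]
STORE_FAST s → s=18. Stack: []
LOAD_FAST s → push 18. Stack: [18]
LOAD_CONST → push 2. Stack: [18, 2]
BINARY_OP & → 18 & 2 = 2. Stack: [2]
STORE_FAST s → s=2. Stack: []
LOAD_CONST → push 6. Stack: [6]
LOAD_FAST a → push 17. Stack: [6, 17]
BINARY_OP + → 6 + 17 = 23. Stack: [23]
STORE_FAST z → z=23. Stack: []
LOAD_FAST_LOAD_FAST s,s → push 2,2. Stack: [2, 2]
BINARY_OP + → 2 + 2 = 4. Stack: [4]
LOAD_FAST a → push 17. Stack: [4, 17]
BINARY_OP % → 4 % 17 = 4. Stack: [4]
STORE_FAST r → r=4. Stack: []
LOAD_FAST s → push 2. Stack: [2]
RETURN_VALUE → return 2.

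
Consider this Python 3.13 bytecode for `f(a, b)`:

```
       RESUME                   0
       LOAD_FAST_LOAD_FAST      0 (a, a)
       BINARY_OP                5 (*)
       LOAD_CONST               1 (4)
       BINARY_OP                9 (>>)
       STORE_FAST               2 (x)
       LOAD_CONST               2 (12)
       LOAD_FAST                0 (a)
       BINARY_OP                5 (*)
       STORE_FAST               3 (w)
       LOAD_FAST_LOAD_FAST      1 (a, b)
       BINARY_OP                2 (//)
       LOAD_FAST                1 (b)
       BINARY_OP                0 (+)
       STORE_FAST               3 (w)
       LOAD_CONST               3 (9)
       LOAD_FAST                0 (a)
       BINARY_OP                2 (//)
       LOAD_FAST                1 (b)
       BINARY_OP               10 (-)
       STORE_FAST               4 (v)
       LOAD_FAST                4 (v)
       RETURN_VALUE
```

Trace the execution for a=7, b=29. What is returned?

LOAD_FAST_LOAD_FAST a,a → push 7,7. Stack: [7, 7]
BINARY_OP * → 7 * 7 = 49. Stack: [49]
LOAD_CONST → push 4. Stack: [49, 4]
BINARY_OP >> → 49 >> 4 = 3. Stack: [3]
STORE_FAST x → x=3. Stack: []
LOAD_CONST → push 12. Stack: [12]
LOAD_FAST a → push 7. Stack: [12, 7]
BINARY_OP * → 12 * 7 = 84. Stack: [84]
STORE_FAST w → w=84. Stack: []
LOAD_FAST_LOAD_FAST a,b → push 7,29. Stack: [7, 29]
BINARY_OP // → 7 // 29 = 0. Stack: [0]
LOAD_FAST b → push 29. Stack: [0, 29]
BINARY_OP + → 0 + 29 = 29. Stack: [29]
STORE_FAST w → w=29. Stack: []
LOAD_CONST → push 9. Stack: [9]
LOAD_FAST a → push 7. Stack: [9, 7]
BINARY_OP // → 9 // 7 = 1. Stack: [1]
LOAD_FAST b → push 29. Stack: [1, 29]
BINARY_OP - → 1 - 29 = -28. Stack: [-28]
STORE_FAST v → v=-28. Stack: []
LOAD_FAST v → push -28. Stack: [-28]
RETURN_VALUE → return -28.

-28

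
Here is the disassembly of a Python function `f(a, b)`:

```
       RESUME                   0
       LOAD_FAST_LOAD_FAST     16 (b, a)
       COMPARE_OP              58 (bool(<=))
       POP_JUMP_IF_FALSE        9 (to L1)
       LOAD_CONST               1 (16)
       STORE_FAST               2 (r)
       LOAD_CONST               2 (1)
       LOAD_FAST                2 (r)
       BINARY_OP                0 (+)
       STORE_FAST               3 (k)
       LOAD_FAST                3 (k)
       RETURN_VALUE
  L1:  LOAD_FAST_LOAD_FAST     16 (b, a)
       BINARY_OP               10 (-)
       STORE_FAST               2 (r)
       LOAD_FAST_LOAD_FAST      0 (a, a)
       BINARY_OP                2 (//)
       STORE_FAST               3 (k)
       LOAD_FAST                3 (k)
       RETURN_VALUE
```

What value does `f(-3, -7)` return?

LOAD_FAST_LOAD_FAST b,a → push -7,-3. Stack: [-7, -3]
COMPARE_OP bool(<=) → -7 vs -3 = True. Stack: [True]
POP_JUMP_IF_FALSE → pop True; no jump. Stack: []
LOAD_CONST → push 16. Stack: [16]
STORE_FAST r → r=16. Stack: []
LOAD_CONST → push 1. Stack: [1]
LOAD_FAST r → push 16. Stack: [1, 16]
BINARY_OP + → 1 + 16 = 17. Stack: [17]
STORE_FAST k → k=17. Stack: []
LOAD_FAST k → push 17. Stack: [17]
RETURN_VALUE → return 17.

17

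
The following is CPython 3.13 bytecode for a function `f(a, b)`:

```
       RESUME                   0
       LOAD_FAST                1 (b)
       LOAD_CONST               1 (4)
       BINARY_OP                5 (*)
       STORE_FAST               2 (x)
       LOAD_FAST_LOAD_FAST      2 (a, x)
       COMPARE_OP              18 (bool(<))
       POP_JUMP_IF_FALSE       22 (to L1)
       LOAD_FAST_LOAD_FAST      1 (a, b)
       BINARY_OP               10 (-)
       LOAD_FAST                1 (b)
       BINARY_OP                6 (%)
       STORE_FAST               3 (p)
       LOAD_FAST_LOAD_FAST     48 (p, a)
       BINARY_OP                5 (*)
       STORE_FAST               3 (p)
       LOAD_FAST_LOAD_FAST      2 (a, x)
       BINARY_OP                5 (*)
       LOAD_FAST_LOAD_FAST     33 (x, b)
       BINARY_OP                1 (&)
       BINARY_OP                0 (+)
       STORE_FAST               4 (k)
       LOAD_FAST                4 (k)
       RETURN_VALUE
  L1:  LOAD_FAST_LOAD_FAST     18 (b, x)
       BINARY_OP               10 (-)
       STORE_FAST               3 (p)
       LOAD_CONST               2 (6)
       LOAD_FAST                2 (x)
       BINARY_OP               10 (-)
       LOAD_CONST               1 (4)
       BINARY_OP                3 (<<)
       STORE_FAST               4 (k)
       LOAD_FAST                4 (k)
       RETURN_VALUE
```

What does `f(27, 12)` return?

1296

LOAD_FAST b → push 12. Stack: [12]
LOAD_CONST → push 4. Stack: [12, 4]
BINARY_OP * → 12 * 4 = 48. Stack: [48]
STORE_FAST x → x=48. Stack: []
LOAD_FAST_LOAD_FAST a,x → push 27,48. Stack: [27, 48]
COMPARE_OP bool(<) → 27 vs 48 = True. Stack: [True]
POP_JUMP_IF_FALSE → pop True; no jump. Stack: []
LOAD_FAST_LOAD_FAST a,b → push 27,12. Stack: [27, 12]
BINARY_OP - → 27 - 12 = 15. Stack: [15]
LOAD_FAST b → push 12. Stack: [15, 12]
BINARY_OP % → 15 % 12 = 3. Stack: [3]
STORE_FAST p → p=3. Stack: []
LOAD_FAST_LOAD_FAST p,a → push 3,27. Stack: [3, 27]
BINARY_OP * → 3 * 27 = 81. Stack: [81]
STORE_FAST p → p=81. Stack: []
LOAD_FAST_LOAD_FAST a,x → push 27,48. Stack: [27, 48]
BINARY_OP * → 27 * 48 = 1296. Stack: [1296]
LOAD_FAST_LOAD_FAST x,b → push 48,12. Stack: [1296, 48, 12]
BINARY_OP & → 48 & 12 = 0. Stack: [1296, 0]
BINARY_OP + → 1296 + 0 = 1296. Stack: [1296]
STORE_FAST k → k=1296. Stack: []
LOAD_FAST k → push 1296. Stack: [1296]
RETURN_VALUE → return 1296.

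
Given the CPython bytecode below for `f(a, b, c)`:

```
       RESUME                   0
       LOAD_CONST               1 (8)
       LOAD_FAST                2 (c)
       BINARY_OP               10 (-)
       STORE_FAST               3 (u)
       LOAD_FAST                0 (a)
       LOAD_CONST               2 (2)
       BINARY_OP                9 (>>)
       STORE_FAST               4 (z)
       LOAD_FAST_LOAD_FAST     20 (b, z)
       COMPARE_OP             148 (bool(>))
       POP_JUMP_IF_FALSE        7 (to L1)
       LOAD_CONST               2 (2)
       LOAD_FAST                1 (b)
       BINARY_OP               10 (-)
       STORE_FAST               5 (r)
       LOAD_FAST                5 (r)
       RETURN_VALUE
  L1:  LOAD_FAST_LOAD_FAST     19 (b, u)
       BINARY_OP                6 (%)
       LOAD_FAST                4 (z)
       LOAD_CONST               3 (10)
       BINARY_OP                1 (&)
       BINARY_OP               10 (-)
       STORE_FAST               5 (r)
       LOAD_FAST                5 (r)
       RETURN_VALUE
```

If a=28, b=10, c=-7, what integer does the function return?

LOAD_CONST → push 8. Stack: [8]
LOAD_FAST c → push -7. Stack: [8, -7]
BINARY_OP - → 8 - -7 = 15. Stack: [15]
STORE_FAST u → u=15. Stack: []
LOAD_FAST a → push 28. Stack: [28]
LOAD_CONST → push 2. Stack: [28, 2]
BINARY_OP >> → 28 >> 2 = 7. Stack: [7]
STORE_FAST z → z=7. Stack: []
LOAD_FAST_LOAD_FAST b,z → push 10,7. Stack: [10, 7]
COMPARE_OP bool(>) → 10 vs 7 = True. Stack: [True]
POP_JUMP_IF_FALSE → pop True; no jump. Stack: []
LOAD_CONST → push 2. Stack: [2]
LOAD_FAST b → push 10. Stack: [2, 10]
BINARY_OP - → 2 - 10 = -8. Stack: [-8]
STORE_FAST r → r=-8. Stack: []
LOAD_FAST r → push -8. Stack: [-8]
RETURN_VALUE → return -8.

-8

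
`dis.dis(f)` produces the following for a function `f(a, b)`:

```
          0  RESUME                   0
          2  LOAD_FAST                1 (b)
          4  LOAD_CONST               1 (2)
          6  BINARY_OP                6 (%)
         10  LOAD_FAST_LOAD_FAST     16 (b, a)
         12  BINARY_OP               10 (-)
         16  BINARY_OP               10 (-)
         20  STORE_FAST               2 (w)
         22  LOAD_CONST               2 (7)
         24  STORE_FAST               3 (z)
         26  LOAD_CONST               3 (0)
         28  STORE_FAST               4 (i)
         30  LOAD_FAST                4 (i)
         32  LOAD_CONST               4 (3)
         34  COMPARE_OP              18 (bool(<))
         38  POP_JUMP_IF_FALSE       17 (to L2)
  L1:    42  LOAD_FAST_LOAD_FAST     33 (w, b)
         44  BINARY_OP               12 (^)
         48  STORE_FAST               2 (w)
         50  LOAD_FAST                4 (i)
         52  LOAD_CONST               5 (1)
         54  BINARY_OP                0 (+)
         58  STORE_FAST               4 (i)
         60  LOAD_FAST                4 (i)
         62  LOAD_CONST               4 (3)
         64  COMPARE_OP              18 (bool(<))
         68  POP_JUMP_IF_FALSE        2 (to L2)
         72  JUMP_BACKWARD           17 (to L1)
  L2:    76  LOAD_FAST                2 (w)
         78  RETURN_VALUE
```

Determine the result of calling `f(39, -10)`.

LOAD_FAST b → push -10. Stack: [-10]
LOAD_CONST → push 2. Stack: [-10, 2]
BINARY_OP % → -10 % 2 = 0. Stack: [0]
LOAD_FAST_LOAD_FAST b,a → push -10,39. Stack: [0, -10, 39]
BINARY_OP - → -10 - 39 = -49. Stack: [0, -49]
BINARY_OP - → 0 - -49 = 49. Stack: [49]
STORE_FAST w → w=49. Stack: []
LOAD_CONST → push 7. Stack: [7]
STORE_FAST z → z=7. Stack: []
LOAD_CONST → push 0. Stack: [0]
STORE_FAST i → i=0. Stack: []
LOAD_FAST i → push 0. Stack: [0]
LOAD_CONST → push 3. Stack: [0, 3]
COMPARE_OP bool(<) → 0 vs 3 = True. Stack: [True]
POP_JUMP_IF_FALSE → pop True; no jump. Stack: []
LOAD_FAST_LOAD_FAST w,b → push 49,-10. Stack: [49, -10]
BINARY_OP ^ → 49 ^ -10 = -57. Stack: [-57]
STORE_FAST w → w=-57. Stack: []
LOAD_FAST i → push 0. Stack: [0]
LOAD_CONST → push 1. Stack: [0, 1]
BINARY_OP + → 0 + 1 = 1. Stack: [1]
STORE_FAST i → i=1. Stack: []
LOAD_FAST i → push 1. Stack: [1]
LOAD_CONST → push 3. Stack: [1, 3]
COMPARE_OP bool(<) → 1 vs 3 = True. Stack: [True]
POP_JUMP_IF_FALSE → pop True; no jump. Stack: []
LOAD_FAST_LOAD_FAST w,b → push -57,-10. Stack: [-57, -10]
BINARY_OP ^ → -57 ^ -10 = 49. Stack: [49]
STORE_FAST w → w=49. Stack: []
LOAD_FAST i → push 1. Stack: [1]
LOAD_CONST → push 1. Stack: [1, 1]
BINARY_OP + → 1 + 1 = 2. Stack: [2]
STORE_FAST i → i=2. Stack: []
LOAD_FAST i → push 2. Stack: [2]
LOAD_CONST → push 3. Stack: [2, 3]
COMPARE_OP bool(<) → 2 vs 3 = True. Stack: [True]
POP_JUMP_IF_FALSE → pop True; no jump. Stack: []
LOAD_FAST_LOAD_FAST w,b → push 49,-10. Stack: [49, -10]
BINARY_OP ^ → 49 ^ -10 = -57. Stack: [-57]
STORE_FAST w → w=-57. Stack: []
LOAD_FAST i → push 2. Stack: [2]
LOAD_CONST → push 1. Stack: [2, 1]
BINARY_OP + → 2 + 1 = 3. Stack: [3]
STORE_FAST i → i=3. Stack: []
LOAD_FAST i → push 3. Stack: [3]
LOAD_CONST → push 3. Stack: [3, 3]
COMPARE_OP bool(<) → 3 vs 3 = False. Stack: [False]
POP_JUMP_IF_FALSE → pop False; jump. Stack: []
LOAD_FAST w → push -57. Stack: [-57]
RETURN_VALUE → return -57.

-57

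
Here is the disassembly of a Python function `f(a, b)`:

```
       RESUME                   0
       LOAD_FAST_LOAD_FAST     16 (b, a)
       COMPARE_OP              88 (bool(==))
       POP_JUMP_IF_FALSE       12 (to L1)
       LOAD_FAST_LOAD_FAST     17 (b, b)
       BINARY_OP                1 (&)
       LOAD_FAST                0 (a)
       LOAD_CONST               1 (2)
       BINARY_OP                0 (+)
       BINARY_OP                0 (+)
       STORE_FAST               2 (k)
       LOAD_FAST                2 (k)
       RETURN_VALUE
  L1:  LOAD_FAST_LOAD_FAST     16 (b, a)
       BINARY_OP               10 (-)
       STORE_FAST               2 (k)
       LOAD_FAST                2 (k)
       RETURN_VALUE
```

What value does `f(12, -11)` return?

-23

LOAD_FAST_LOAD_FAST b,a → push -11,12. Stack: [-11, 12]
COMPARE_OP bool(==) → -11 vs 12 = False. Stack: [False]
POP_JUMP_IF_FALSE → pop False; jump. Stack: []
LOAD_FAST_LOAD_FAST b,a → push -11,12. Stack: [-11, 12]
BINARY_OP - → -11 - 12 = -23. Stack: [-23]
STORE_FAST k → k=-23. Stack: []
LOAD_FAST k → push -23. Stack: [-23]
RETURN_VALUE → return -23.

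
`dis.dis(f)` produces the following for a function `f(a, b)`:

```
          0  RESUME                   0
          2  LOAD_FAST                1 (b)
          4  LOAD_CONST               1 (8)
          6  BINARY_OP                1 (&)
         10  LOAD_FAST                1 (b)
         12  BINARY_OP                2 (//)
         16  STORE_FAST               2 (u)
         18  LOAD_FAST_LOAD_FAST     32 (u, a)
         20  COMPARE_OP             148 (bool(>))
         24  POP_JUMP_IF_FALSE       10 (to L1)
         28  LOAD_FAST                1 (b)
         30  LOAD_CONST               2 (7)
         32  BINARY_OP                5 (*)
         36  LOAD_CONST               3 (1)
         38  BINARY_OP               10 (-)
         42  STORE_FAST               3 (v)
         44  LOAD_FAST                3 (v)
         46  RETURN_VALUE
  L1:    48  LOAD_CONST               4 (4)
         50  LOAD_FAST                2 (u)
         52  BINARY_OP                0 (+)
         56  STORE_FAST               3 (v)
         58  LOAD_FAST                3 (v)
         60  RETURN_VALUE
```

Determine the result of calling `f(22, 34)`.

LOAD_FAST b → push 34. Stack: [34]
LOAD_CONST → push 8. Stack: [34, 8]
BINARY_OP & → 34 & 8 = 0. Stack: [0]
LOAD_FAST b → push 34. Stack: [0, 34]
BINARY_OP // → 0 // 34 = 0. Stack: [0]
STORE_FAST u → u=0. Stack: []
LOAD_FAST_LOAD_FAST u,a → push 0,22. Stack: [0, 22]
COMPARE_OP bool(>) → 0 vs 22 = False. Stack: [False]
POP_JUMP_IF_FALSE → pop False; jump. Stack: []
LOAD_CONST → push 4. Stack: [4]
LOAD_FAST u → push 0. Stack: [4, 0]
BINARY_OP + → 4 + 0 = 4. Stack: [4]
STORE_FAST v → v=4. Stack: []
LOAD_FAST v → push 4. Stack: [4]
RETURN_VALUE → return 4.

4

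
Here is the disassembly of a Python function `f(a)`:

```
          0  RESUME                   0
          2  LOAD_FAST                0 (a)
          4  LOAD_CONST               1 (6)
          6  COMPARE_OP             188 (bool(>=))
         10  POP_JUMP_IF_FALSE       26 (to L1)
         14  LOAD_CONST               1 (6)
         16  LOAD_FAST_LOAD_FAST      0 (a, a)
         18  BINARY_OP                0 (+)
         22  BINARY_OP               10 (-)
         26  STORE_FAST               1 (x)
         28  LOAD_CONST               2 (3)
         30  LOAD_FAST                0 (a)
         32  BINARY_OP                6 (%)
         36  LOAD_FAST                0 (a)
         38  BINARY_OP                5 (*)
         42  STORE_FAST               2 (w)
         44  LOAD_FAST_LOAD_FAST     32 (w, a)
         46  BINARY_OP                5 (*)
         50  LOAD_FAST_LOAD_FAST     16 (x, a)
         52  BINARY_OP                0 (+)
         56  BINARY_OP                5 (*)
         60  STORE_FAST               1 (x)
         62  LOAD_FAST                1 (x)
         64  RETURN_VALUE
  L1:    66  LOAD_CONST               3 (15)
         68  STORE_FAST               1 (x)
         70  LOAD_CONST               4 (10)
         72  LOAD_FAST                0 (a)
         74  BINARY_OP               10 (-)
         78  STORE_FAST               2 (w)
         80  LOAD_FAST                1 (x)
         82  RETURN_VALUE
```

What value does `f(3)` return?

15

LOAD_FAST a → push 3. Stack: [3]
LOAD_CONST → push 6. Stack: [3, 6]
COMPARE_OP bool(>=) → 3 vs 6 = False. Stack: [False]
POP_JUMP_IF_FALSE → pop False; jump. Stack: []
LOAD_CONST → push 15. Stack: [15]
STORE_FAST x → x=15. Stack: []
LOAD_CONST → push 10. Stack: [10]
LOAD_FAST a → push 3. Stack: [10, 3]
BINARY_OP - → 10 - 3 = 7. Stack: [7]
STORE_FAST w → w=7. Stack: []
LOAD_FAST x → push 15. Stack: [15]
RETURN_VALUE → return 15.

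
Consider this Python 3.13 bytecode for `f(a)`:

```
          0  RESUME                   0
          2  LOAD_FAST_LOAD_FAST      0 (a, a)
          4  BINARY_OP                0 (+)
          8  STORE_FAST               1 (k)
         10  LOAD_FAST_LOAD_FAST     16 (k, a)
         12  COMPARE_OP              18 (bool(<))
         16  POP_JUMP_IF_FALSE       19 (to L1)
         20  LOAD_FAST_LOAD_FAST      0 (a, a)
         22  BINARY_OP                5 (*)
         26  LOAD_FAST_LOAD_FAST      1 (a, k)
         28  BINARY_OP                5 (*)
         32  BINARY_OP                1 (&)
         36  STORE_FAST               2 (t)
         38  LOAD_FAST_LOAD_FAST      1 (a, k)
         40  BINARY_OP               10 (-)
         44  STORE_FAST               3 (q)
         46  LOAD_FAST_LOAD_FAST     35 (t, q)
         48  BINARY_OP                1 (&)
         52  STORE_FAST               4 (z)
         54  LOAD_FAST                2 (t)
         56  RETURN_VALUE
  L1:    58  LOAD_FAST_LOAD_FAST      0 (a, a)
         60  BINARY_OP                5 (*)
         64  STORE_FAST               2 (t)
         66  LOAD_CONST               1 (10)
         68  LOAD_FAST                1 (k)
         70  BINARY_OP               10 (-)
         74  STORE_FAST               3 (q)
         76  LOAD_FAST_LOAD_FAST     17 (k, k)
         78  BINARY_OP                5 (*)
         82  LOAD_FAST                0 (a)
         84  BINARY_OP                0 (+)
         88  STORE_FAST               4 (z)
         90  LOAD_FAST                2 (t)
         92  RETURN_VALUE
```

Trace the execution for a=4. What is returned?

16

LOAD_FAST_LOAD_FAST a,a → push 4,4. Stack: [4, 4]
BINARY_OP + → 4 + 4 = 8. Stack: [8]
STORE_FAST k → k=8. Stack: []
LOAD_FAST_LOAD_FAST k,a → push 8,4. Stack: [8, 4]
COMPARE_OP bool(<) → 8 vs 4 = False. Stack: [False]
POP_JUMP_IF_FALSE → pop False; jump. Stack: []
LOAD_FAST_LOAD_FAST a,a → push 4,4. Stack: [4, 4]
BINARY_OP * → 4 * 4 = 16. Stack: [16]
STORE_FAST t → t=16. Stack: []
LOAD_CONST → push 10. Stack: [10]
LOAD_FAST k → push 8. Stack: [10, 8]
BINARY_OP - → 10 - 8 = 2. Stack: [2]
STORE_FAST q → q=2. Stack: []
LOAD_FAST_LOAD_FAST k,k → push 8,8. Stack: [8, 8]
BINARY_OP * → 8 * 8 = 64. Stack: [64]
LOAD_FAST a → push 4. Stack: [64, 4]
BINARY_OP + → 64 + 4 = 68. Stack: [68]
STORE_FAST z → z=68. Stack: []
LOAD_FAST t → push 16. Stack: [16]
RETURN_VALUE → return 16.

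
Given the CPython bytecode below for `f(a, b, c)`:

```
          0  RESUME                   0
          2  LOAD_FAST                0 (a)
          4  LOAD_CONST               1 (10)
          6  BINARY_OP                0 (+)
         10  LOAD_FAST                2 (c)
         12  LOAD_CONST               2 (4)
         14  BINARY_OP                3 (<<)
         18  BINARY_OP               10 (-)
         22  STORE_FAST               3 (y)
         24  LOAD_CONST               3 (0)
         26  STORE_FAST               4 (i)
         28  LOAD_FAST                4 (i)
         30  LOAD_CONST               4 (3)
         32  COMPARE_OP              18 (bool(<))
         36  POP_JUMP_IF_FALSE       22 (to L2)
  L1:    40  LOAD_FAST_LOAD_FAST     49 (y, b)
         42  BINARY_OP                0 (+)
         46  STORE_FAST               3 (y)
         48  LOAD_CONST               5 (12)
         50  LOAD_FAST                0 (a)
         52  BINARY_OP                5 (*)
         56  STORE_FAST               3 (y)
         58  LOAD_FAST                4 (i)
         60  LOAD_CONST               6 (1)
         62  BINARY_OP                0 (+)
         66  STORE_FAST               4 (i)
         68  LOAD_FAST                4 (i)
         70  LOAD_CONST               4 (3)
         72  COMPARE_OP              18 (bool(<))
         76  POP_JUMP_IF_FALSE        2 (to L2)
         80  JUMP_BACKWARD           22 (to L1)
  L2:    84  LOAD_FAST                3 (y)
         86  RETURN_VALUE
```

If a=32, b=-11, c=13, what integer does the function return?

LOAD_FAST a → push 32. Stack: [32]
LOAD_CONST → push 10. Stack: [32, 10]
BINARY_OP + → 32 + 10 = 42. Stack: [42]
LOAD_FAST c → push 13. Stack: [42, 13]
LOAD_CONST → push 4. Stack: [42, 13, 4]
BINARY_OP << → 13 << 4 = 208. Stack: [42, 208]
BINARY_OP - → 42 - 208 = -166. Stack: [-166]
STORE_FAST y → y=-166. Stack: []
LOAD_CONST → push 0. Stack: [0]
STORE_FAST i → i=0. Stack: []
LOAD_FAST i → push 0. Stack: [0]
LOAD_CONST → push 3. Stack: [0, 3]
COMPARE_OP bool(<) → 0 vs 3 = True. Stack: [True]
POP_JUMP_IF_FALSE → pop True; no jump. Stack: []
LOAD_FAST_LOAD_FAST y,b → push -166,-11. Stack: [-166, -11]
BINARY_OP + → -166 + -11 = -177. Stack: [-177]
STORE_FAST y → y=-177. Stack: []
LOAD_CONST → push 12. Stack: [12]
LOAD_FAST a → push 32. Stack: [12, 32]
BINARY_OP * → 12 * 32 = 384. Stack: [384]
STORE_FAST y → y=384. Stack: []
LOAD_FAST i → push 0. Stack: [0]
LOAD_CONST → push 1. Stack: [0, 1]
BINARY_OP + → 0 + 1 = 1. Stack: [1]
STORE_FAST i → i=1. Stack: []
LOAD_FAST i → push 1. Stack: [1]
LOAD_CONST → push 3. Stack: [1, 3]
COMPARE_OP bool(<) → 1 vs 3 = True. Stack: [True]
POP_JUMP_IF_FALSE → pop True; no jump. Stack: []
LOAD_FAST_LOAD_FAST y,b → push 384,-11. Stack: [384, -11]
BINARY_OP + → 384 + -11 = 373. Stack: [373]
STORE_FAST y → y=373. Stack: []
LOAD_CONST → push 12. Stack: [12]
LOAD_FAST a → push 32. Stack: [12, 32]
BINARY_OP * → 12 * 32 = 384. Stack: [384]
STORE_FAST y → y=384. Stack: []
LOAD_FAST i → push 1. Stack: [1]
LOAD_CONST → push 1. Stack: [1, 1]
BINARY_OP + → 1 + 1 = 2. Stack: [2]
STORE_FAST i → i=2. Stack: []
LOAD_FAST i → push 2. Stack: [2]
LOAD_CONST → push 3. Stack: [2, 3]
COMPARE_OP bool(<) → 2 vs 3 = True. Stack: [True]
POP_JUMP_IF_FALSE → pop True; no jump. Stack: []
LOAD_FAST_LOAD_FAST y,b → push 384,-11. Stack: [384, -11]
BINARY_OP + → 384 + -11 = 373. Stack: [373]
STORE_FAST y → y=373. Stack: []
LOAD_CONST → push 12. Stack: [12]
LOAD_FAST a → push 32. Stack: [12, 32]
BINARY_OP * → 12 * 32 = 384. Stack: [384]
STORE_FAST y → y=384. Stack: []
LOAD_FAST i → push 2. Stack: [2]
LOAD_CONST → push 1. Stack: [2, 1]
BINARY_OP + → 2 + 1 = 3. Stack: [3]
STORE_FAST i → i=3. Stack: []
LOAD_FAST i → push 3. Stack: [3]
LOAD_CONST → push 3. Stack: [3, 3]
COMPARE_OP bool(<) → 3 vs 3 = False. Stack: [False]
POP_JUMP_IF_FALSE → pop False; jump. Stack: []
LOAD_FAST y → push 384. Stack: [384]
RETURN_VALUE → return 384.

384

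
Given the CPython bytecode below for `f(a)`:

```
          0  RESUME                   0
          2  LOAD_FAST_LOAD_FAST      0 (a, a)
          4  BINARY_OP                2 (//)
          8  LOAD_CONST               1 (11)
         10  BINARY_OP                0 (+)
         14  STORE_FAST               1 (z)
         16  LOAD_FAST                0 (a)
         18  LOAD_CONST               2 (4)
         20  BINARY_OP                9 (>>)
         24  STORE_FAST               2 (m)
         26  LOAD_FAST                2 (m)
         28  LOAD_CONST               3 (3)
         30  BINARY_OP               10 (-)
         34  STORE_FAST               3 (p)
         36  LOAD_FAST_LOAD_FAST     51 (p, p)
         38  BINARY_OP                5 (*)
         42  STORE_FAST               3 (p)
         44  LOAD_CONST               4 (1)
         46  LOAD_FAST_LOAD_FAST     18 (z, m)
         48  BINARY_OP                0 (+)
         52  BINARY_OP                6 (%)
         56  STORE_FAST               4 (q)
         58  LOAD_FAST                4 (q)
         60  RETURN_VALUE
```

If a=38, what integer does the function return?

LOAD_FAST_LOAD_FAST a,a → push 38,38. Stack: [38, 38]
BINARY_OP // → 38 // 38 = 1. Stack: [1]
LOAD_CONST → push 11. Stack: [1, 11]
BINARY_OP + → 1 + 11 = 12. Stack: [12]
STORE_FAST z → z=12. Stack: []
LOAD_FAST a → push 38. Stack: [38]
LOAD_CONST → push 4. Stack: [38, 4]
BINARY_OP >> → 38 >> 4 = 2. Stack: [2]
STORE_FAST m → m=2. Stack: []
LOAD_FAST m → push 2. Stack: [2]
LOAD_CONST → push 3. Stack: [2, 3]
BINARY_OP - → 2 - 3 = -1. Stack: [-1]
STORE_FAST p → p=-1. Stack: []
LOAD_FAST_LOAD_FAST p,p → push -1,-1. Stack: [-1, -1]
BINARY_OP * → -1 * -1 = 1. Stack: [1]
STORE_FAST p → p=1. Stack: []
LOAD_CONST → push 1. Stack: [1]
LOAD_FAST_LOAD_FAST z,m → push 12,2. Stack: [1, 12, 2]
BINARY_OP + → 12 + 2 = 14. Stack: [1, 14]
BINARY_OP % → 1 % 14 = 1. Stack: [1]
STORE_FAST q → q=1. Stack: []
LOAD_FAST q → push 1. Stack: [1]
RETURN_VALUE → return 1.

1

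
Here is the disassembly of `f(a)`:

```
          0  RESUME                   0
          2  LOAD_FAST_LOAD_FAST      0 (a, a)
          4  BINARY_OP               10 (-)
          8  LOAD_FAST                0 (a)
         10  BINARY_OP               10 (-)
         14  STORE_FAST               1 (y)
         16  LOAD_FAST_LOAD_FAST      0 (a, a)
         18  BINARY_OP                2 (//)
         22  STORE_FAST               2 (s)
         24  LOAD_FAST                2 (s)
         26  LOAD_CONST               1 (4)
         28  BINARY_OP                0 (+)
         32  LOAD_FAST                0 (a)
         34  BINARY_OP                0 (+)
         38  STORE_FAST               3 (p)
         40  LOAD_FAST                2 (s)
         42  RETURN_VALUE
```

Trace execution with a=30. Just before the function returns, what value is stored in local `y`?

-30

LOAD_FAST_LOAD_FAST a,a → push 30,30. Stack: [30, 30]
BINARY_OP - → 30 - 30 = 0. Stack: [0]
LOAD_FAST a → push 30. Stack: [0, 30]
BINARY_OP - → 0 - 30 = -30. Stack: [-30]
STORE_FAST y → y=-30. Stack: []
LOAD_FAST_LOAD_FAST a,a → push 30,30. Stack: [30, 30]
BINARY_OP // → 30 // 30 = 1. Stack: [1]
STORE_FAST s → s=1. Stack: []
LOAD_FAST s → push 1. Stack: [1]
LOAD_CONST → push 4. Stack: [1, 4]
BINARY_OP + → 1 + 4 = 5. Stack: [5]
LOAD_FAST a → push 30. Stack: [5, 30]
BINARY_OP + → 5 + 30 = 35. Stack: [35]
STORE_FAST p → p=35. Stack: []
LOAD_FAST s → push 1. Stack: [1]
RETURN_VALUE → return 1.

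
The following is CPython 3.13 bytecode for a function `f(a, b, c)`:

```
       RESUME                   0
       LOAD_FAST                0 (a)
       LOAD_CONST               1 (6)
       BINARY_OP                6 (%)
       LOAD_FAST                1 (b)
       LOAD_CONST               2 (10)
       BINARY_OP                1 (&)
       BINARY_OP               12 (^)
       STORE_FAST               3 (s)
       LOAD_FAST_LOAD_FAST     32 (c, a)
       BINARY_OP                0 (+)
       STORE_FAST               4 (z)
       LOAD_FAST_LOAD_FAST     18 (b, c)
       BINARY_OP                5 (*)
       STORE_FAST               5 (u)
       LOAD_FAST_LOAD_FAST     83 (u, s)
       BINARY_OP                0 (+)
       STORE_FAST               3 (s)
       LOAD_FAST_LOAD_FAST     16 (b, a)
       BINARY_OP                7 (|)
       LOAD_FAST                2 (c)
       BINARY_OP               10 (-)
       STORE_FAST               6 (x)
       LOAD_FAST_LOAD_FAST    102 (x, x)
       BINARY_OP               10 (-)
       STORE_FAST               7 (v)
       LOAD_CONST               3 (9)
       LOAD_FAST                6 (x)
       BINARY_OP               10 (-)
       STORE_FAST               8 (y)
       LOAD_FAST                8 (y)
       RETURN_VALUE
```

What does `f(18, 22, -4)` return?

LOAD_FAST a → push 18. Stack: [18]
LOAD_CONST → push 6. Stack: [18, 6]
BINARY_OP % → 18 % 6 = 0. Stack: [0]
LOAD_FAST b → push 22. Stack: [0, 22]
LOAD_CONST → push 10. Stack: [0, 22, 10]
BINARY_OP & → 22 & 10 = 2. Stack: [0, 2]
BINARY_OP ^ → 0 ^ 2 = 2. Stack: [2]
STORE_FAST s → s=2. Stack: []
LOAD_FAST_LOAD_FAST c,a → push -4,18. Stack: [-4, 18]
BINARY_OP + → -4 + 18 = 14. Stack: [14]
STORE_FAST z → z=14. Stack: []
LOAD_FAST_LOAD_FAST b,c → push 22,-4. Stack: [22, -4]
BINARY_OP * → 22 * -4 = -88. Stack: [-88]
STORE_FAST u → u=-88. Stack: []
LOAD_FAST_LOAD_FAST u,s → push -88,2. Stack: [-88, 2]
BINARY_OP + → -88 + 2 = -86. Stack: [-86]
STORE_FAST s → s=-86. Stack: []
LOAD_FAST_LOAD_FAST b,a → push 22,18. Stack: [22, 18]
BINARY_OP | → 22 | 18 = 22. Stack: [22]
LOAD_FAST c → push -4. Stack: [22, -4]
BINARY_OP - → 22 - -4 = 26. Stack: [26]
STORE_FAST x → x=26. Stack: []
LOAD_FAST_LOAD_FAST x,x → push 26,26. Stack: [26, 26]
BINARY_OP - → 26 - 26 = 0. Stack: [0]
STORE_FAST v → v=0. Stack: []
LOAD_CONST → push 9. Stack: [9]
LOAD_FAST x → push 26. Stack: [9, 26]
BINARY_OP - → 9 - 26 = -17. Stack: [-17]
STORE_FAST y → y=-17. Stack: []
LOAD_FAST y → push -17. Stack: [-17]
RETURN_VALUE → return -17.

-17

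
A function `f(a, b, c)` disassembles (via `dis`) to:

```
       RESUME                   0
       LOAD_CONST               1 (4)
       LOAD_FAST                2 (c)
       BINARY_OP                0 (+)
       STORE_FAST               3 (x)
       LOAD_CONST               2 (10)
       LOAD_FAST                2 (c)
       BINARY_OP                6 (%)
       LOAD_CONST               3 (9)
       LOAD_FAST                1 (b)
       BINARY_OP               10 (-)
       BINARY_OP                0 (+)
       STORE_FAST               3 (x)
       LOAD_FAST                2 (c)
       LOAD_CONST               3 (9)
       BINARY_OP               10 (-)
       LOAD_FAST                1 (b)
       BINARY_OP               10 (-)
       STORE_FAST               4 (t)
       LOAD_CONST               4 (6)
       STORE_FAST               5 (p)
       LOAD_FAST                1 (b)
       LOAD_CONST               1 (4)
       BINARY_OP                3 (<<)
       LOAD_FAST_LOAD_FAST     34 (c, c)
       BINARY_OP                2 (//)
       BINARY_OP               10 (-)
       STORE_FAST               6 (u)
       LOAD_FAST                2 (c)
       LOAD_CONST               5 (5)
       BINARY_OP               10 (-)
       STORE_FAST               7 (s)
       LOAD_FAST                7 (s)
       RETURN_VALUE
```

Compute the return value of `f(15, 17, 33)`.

LOAD_CONST → push 4. Stack: [4]
LOAD_FAST c → push 33. Stack: [4, 33]
BINARY_OP + → 4 + 33 = 37. Stack: [37]
STORE_FAST x → x=37. Stack: []
LOAD_CONST → push 10. Stack: [10]
LOAD_FAST c → push 33. Stack: [10, 33]
BINARY_OP % → 10 % 33 = 10. Stack: [10]
LOAD_CONST → push 9. Stack: [10, 9]
LOAD_FAST b → push 17. Stack: [10, 9, 17]
BINARY_OP - → 9 - 17 = -8. Stack: [10, -8]
BINARY_OP + → 10 + -8 = 2. Stack: [2]
STORE_FAST x → x=2. Stack: []
LOAD_FAST c → push 33. Stack: [33]
LOAD_CONST → push 9. Stack: [33, 9]
BINARY_OP - → 33 - 9 = 24. Stack: [24]
LOAD_FAST b → push 17. Stack: [24, 17]
BINARY_OP - → 24 - 17 = 7. Stack: [7]
STORE_FAST t → t=7. Stack: []
LOAD_CONST → push 6. Stack: [6]
STORE_FAST p → p=6. Stack: []
LOAD_FAST b → push 17. Stack: [17]
LOAD_CONST → push 4. Stack: [17, 4]
BINARY_OP << → 17 << 4 = 272. Stack: [272]
LOAD_FAST_LOAD_FAST c,c → push 33,33. Stack: [272, 33, 33]
BINARY_OP // → 33 // 33 = 1. Stack: [272, 1]
BINARY_OP - → 272 - 1 = 271. Stack: [271]
STORE_FAST u → u=271. Stack: []
LOAD_FAST c → push 33. Stack: [33]
LOAD_CONST → push 5. Stack: [33, 5]
BINARY_OP - → 33 - 5 = 28. Stack: [28]
STORE_FAST s → s=28. Stack: []
LOAD_FAST s → push 28. Stack: [28]
RETURN_VALUE → return 28.

28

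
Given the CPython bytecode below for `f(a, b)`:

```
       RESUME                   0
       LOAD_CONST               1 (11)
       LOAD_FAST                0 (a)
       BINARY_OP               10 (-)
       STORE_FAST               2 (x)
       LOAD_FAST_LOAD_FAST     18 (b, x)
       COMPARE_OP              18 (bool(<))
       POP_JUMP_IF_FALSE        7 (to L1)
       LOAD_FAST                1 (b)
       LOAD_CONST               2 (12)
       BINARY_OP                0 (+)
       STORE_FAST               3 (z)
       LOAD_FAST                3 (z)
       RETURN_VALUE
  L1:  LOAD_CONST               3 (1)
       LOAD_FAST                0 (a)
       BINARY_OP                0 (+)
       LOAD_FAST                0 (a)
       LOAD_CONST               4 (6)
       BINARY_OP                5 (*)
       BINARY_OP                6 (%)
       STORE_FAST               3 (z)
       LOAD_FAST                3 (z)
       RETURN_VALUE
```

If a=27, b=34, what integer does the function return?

28

LOAD_CONST → push 11. Stack: [11]
LOAD_FAST a → push 27. Stack: [11, 27]
BINARY_OP - → 11 - 27 = -16. Stack: [-16]
STORE_FAST x → x=-16. Stack: []
LOAD_FAST_LOAD_FAST b,x → push 34,-16. Stack: [34, -16]
COMPARE_OP bool(<) → 34 vs -16 = False. Stack: [False]
POP_JUMP_IF_FALSE → pop False; jump. Stack: []
LOAD_CONST → push 1. Stack: [1]
LOAD_FAST a → push 27. Stack: [1, 27]
BINARY_OP + → 1 + 27 = 28. Stack: [28]
LOAD_FAST a → push 27. Stack: [28, 27]
LOAD_CONST → push 6. Stack: [28, 27, 6]
BINARY_OP * → 27 * 6 = 162. Stack: [28, 162]
BINARY_OP % → 28 % 162 = 28. Stack: [28]
STORE_FAST z → z=28. Stack: []
LOAD_FAST z → push 28. Stack: [28]
RETURN_VALUE → return 28.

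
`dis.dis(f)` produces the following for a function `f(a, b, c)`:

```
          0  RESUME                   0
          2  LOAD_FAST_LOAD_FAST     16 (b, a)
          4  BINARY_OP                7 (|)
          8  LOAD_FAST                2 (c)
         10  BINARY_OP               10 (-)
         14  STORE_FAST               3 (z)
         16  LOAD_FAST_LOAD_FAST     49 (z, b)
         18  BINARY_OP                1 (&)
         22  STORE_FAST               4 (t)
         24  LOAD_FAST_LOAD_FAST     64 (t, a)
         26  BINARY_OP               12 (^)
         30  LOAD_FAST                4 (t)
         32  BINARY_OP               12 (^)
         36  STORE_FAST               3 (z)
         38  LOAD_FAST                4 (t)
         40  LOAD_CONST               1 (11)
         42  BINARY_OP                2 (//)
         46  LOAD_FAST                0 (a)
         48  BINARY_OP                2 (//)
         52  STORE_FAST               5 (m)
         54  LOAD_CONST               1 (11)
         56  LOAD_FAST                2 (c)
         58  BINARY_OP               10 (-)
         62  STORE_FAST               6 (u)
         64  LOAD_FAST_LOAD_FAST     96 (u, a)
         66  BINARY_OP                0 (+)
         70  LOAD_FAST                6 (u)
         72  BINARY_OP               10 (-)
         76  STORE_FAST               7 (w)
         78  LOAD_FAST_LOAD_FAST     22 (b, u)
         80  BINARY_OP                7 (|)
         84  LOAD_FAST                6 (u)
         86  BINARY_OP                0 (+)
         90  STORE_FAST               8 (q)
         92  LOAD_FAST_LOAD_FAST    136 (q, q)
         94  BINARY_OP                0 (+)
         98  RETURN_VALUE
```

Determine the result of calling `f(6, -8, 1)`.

8

LOAD_FAST_LOAD_FAST b,a → push -8,6. Stack: [-8, 6]
BINARY_OP | → -8 | 6 = -2. Stack: [-2]
LOAD_FAST c → push 1. Stack: [-2, 1]
BINARY_OP - → -2 - 1 = -3. Stack: [-3]
STORE_FAST z → z=-3. Stack: []
LOAD_FAST_LOAD_FAST z,b → push -3,-8. Stack: [-3, -8]
BINARY_OP & → -3 & -8 = -8. Stack: [-8]
STORE_FAST t → t=-8. Stack: []
LOAD_FAST_LOAD_FAST t,a → push -8,6. Stack: [-8, 6]
BINARY_OP ^ → -8 ^ 6 = -2. Stack: [-2]
LOAD_FAST t → push -8. Stack: [-2, -8]
BINARY_OP ^ → -2 ^ -8 = 6. Stack: [6]
STORE_FAST z → z=6. Stack: []
LOAD_FAST t → push -8. Stack: [-8]
LOAD_CONST → push 11. Stack: [-8, 11]
BINARY_OP // → -8 // 11 = -1. Stack: [-1]
LOAD_FAST a → push 6. Stack: [-1, 6]
BINARY_OP // → -1 // 6 = -1. Stack: [-1]
STORE_FAST m → m=-1. Stack: []
LOAD_CONST → push 11. Stack: [11]
LOAD_FAST c → push 1. Stack: [11, 1]
BINARY_OP - → 11 - 1 = 10. Stack: [10]
STORE_FAST u → u=10. Stack: []
LOAD_FAST_LOAD_FAST u,a → push 10,6. Stack: [10, 6]
BINARY_OP + → 10 + 6 = 16. Stack: [16]
LOAD_FAST u → push 10. Stack: [16, 10]
BINARY_OP - → 16 - 10 = 6. Stack: [6]
STORE_FAST w → w=6. Stack: []
LOAD_FAST_LOAD_FAST b,u → push -8,10. Stack: [-8, 10]
BINARY_OP | → -8 | 10 = -6. Stack: [-6]
LOAD_FAST u → push 10. Stack: [-6, 10]
BINARY_OP + → -6 + 10 = 4. Stack: [4]
STORE_FAST q → q=4. Stack: []
LOAD_FAST_LOAD_FAST q,q → push 4,4. Stack: [4, 4]
BINARY_OP + → 4 + 4 = 8. Stack: [8]
RETURN_VALUE → return 8.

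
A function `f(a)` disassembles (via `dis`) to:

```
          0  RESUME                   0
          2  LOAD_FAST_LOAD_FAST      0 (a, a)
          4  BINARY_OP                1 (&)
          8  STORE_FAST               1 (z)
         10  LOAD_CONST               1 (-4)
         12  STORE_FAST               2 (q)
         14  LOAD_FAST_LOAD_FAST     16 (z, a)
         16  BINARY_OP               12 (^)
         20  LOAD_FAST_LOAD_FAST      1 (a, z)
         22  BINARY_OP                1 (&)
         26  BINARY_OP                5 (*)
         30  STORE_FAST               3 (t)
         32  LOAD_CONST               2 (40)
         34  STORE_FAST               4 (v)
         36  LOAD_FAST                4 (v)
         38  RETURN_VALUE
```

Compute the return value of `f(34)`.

LOAD_FAST_LOAD_FAST a,a → push 34,34. Stack: [34, 34]
BINARY_OP & → 34 & 34 = 34. Stack: [34]
STORE_FAST z → z=34. Stack: []
LOAD_CONST → push -4. Stack: [-4]
STORE_FAST q → q=-4. Stack: []
LOAD_FAST_LOAD_FAST z,a → push 34,34. Stack: [34, 34]
BINARY_OP ^ → 34 ^ 34 = 0. Stack: [0]
LOAD_FAST_LOAD_FAST a,z → push 34,34. Stack: [0, 34, 34]
BINARY_OP & → 34 & 34 = 34. Stack: [0, 34]
BINARY_OP * → 0 * 34 = 0. Stack: [0]
STORE_FAST t → t=0. Stack: []
LOAD_CONST → push 40. Stack: [40]
STORE_FAST v → v=40. Stack: []
LOAD_FAST v → push 40. Stack: [40]
RETURN_VALUE → return 40.

40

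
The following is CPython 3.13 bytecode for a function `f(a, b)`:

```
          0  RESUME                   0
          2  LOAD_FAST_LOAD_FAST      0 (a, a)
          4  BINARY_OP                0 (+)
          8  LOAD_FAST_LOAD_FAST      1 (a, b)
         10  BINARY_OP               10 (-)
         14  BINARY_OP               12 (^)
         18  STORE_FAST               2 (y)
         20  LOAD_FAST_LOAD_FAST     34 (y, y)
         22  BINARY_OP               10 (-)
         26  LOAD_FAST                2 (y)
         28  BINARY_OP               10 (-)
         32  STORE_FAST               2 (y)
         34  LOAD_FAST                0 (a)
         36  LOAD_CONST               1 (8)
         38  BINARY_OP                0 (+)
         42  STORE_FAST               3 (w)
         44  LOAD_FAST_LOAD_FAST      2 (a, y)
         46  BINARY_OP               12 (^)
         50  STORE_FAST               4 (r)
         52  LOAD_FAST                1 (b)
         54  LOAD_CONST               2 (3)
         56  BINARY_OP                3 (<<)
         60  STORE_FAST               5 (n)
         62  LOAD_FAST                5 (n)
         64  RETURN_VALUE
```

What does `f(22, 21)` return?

168

LOAD_FAST_LOAD_FAST a,a → push 22,22. Stack: [22, 22]
BINARY_OP + → 22 + 22 = 44. Stack: [44]
LOAD_FAST_LOAD_FAST a,b → push 22,21. Stack: [44, 22, 21]
BINARY_OP - → 22 - 21 = 1. Stack: [44, 1]
BINARY_OP ^ → 44 ^ 1 = 45. Stack: [45]
STORE_FAST y → y=45. Stack: []
LOAD_FAST_LOAD_FAST y,y → push 45,45. Stack: [45, 45]
BINARY_OP - → 45 - 45 = 0. Stack: [0]
LOAD_FAST y → push 45. Stack: [0, 45]
BINARY_OP - → 0 - 45 = -45. Stack: [-45]
STORE_FAST y → y=-45. Stack: []
LOAD_FAST a → push 22. Stack: [22]
LOAD_CONST → push 8. Stack: [22, 8]
BINARY_OP + → 22 + 8 = 30. Stack: [30]
STORE_FAST w → w=30. Stack: []
LOAD_FAST_LOAD_FAST a,y → push 22,-45. Stack: [22, -45]
BINARY_OP ^ → 22 ^ -45 = -59. Stack: [-59]
STORE_FAST r → r=-59. Stack: []
LOAD_FAST b → push 21. Stack: [21]
LOAD_CONST → push 3. Stack: [21, 3]
BINARY_OP << → 21 << 3 = 168. Stack: [168]
STORE_FAST n → n=168. Stack: []
LOAD_FAST n → push 168. Stack: [168]
RETURN_VALUE → return 168.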